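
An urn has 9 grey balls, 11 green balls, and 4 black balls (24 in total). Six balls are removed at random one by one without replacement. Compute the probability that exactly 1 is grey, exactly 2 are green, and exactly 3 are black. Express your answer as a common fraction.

Unordered draws without replacement: count favorable combinations over C(24,6).
Favorable = C(9,1) · C(11,2) · C(4,3) = 1980; total = C(24,6) = 134596.
P = 1980/134596 = 45/3059 ≈ 0.0147.

45/3059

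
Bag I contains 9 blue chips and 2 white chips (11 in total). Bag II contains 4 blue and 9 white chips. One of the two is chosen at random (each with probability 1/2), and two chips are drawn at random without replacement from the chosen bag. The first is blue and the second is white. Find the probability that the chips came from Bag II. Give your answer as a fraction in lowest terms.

55/94

P(E | Bag I) = 9/55; P(E | Bag II) = 3/13.
P(E) = 1/2·9/55 + 1/2·3/13 = 141/715.
By Bayes' rule, P(Bag II | E) = 3/26 / 141/715 = 55/94 ≈ 0.5851.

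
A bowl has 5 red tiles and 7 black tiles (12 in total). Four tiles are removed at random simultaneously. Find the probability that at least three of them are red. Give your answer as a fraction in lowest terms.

Sum the hypergeometric tail for j = 3,…,4 red tiles.
Favorable = C(5,3)·C(7,1) + C(5,4)·C(7,0) = 75; total = C(12,4) = 495.
P = 75/495 = 5/33 ≈ 0.1515.

5/33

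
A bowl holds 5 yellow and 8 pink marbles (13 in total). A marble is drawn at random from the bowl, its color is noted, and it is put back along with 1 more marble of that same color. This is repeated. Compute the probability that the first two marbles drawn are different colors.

40/91

Either pink then yellow, or yellow then pink; after the first draw the total is 14.
P = (8/13)·(5/14) + (5/13)·(8/14) = 40/91 ≈ 0.4396.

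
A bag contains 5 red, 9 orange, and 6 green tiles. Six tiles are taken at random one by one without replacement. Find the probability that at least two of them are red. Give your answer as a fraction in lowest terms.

937/1938

Sum the hypergeometric tail for j = 2,…,5 red tiles.
Favorable = C(5,2)·C(15,4) + C(5,3)·C(15,3) + C(5,4)·C(15,2) + C(5,5)·C(15,1) = 18740; total = C(20,6) = 38760.
P = 18740/38760 = 937/1938 ≈ 0.4835.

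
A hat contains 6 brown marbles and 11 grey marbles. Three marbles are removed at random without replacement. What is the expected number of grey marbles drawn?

33/17

By linearity of expectation, E[X] = Σ P(draw i is grey); by symmetry each draw (even without replacement) has P(grey) = 11/17.
E[X] = 3 · 11/17 = 33/17 ≈ 1.9412.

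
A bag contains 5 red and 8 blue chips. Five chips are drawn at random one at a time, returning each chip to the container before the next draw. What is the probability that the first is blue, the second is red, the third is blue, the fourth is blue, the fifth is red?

Multiply the conditional probability of each draw in order, with replacement (the composition resets each draw).
P = (8/13) · (5/13) · (8/13) · (8/13) · (5/13) = 12800/371293 ≈ 0.0345.

12800/371293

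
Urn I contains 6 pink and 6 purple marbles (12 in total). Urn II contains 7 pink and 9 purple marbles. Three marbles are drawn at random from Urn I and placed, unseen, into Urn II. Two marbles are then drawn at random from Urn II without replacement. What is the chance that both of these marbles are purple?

184/627

Condition on how many of the transferred marbles are purple (from Urn I: 6 purple of 12; then Urn II has 19 total).
  0 purple: C(6,0)C(6,3)/C(12,3) = 1/11; then P = C(9,2)/C(19,2) = 4/19
  1 purple: C(6,1)C(6,2)/C(12,3) = 9/22; then P = C(10,2)/C(19,2) = 5/19
  2 purple: C(6,2)C(6,1)/C(12,3) = 9/22; then P = C(11,2)/C(19,2) = 55/171
  3 purple: C(6,3)C(6,0)/C(12,3) = 1/11; then P = C(12,2)/C(19,2) = 22/57
P(both purple) = 184/627 ≈ 0.2935.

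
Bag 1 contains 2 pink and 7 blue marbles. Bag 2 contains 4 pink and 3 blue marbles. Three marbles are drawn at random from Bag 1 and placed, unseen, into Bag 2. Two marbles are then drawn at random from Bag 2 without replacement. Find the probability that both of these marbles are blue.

47/180

Condition on how many of the transferred marbles are blue (from Bag 1: 7 blue of 9; then Bag 2 has 10 total).
  1 blue: C(7,1)C(2,2)/C(9,3) = 1/12; then P = C(4,2)/C(10,2) = 2/15
  2 blue: C(7,2)C(2,1)/C(9,3) = 1/2; then P = C(5,2)/C(10,2) = 2/9
  3 blue: C(7,3)C(2,0)/C(9,3) = 5/12; then P = C(6,2)/C(10,2) = 1/3
P(both blue) = 47/180 ≈ 0.2611.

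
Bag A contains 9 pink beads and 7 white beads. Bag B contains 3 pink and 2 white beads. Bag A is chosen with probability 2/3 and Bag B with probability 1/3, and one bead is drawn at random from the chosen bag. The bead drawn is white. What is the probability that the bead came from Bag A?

35/51

P(white | Bag A) = 7/16; P(white | Bag B) = 2/5.
P(white) = 2/3·7/16 + 1/3·2/5 = 17/40.
By Bayes' rule, P(Bag A | white) = 7/24 / 17/40 = 35/51 ≈ 0.6863.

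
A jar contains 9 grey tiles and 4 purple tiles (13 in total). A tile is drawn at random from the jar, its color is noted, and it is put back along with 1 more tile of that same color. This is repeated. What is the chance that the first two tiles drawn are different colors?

36/91

Either purple then grey, or grey then purple; after the first draw the total is 14.
P = (4/13)·(9/14) + (9/13)·(4/14) = 36/91 ≈ 0.3956.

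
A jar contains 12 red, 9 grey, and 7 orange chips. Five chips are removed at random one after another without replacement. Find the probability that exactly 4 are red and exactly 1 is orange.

11/312

Unordered draws without replacement: count favorable combinations over C(28,5).
Favorable = C(12,4) · C(9,0) · C(7,1) = 3465; total = C(28,5) = 98280.
P = 3465/98280 = 11/312 ≈ 0.0353.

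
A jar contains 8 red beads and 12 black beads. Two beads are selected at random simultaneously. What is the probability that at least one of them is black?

Use the complement: P(at least one black) = 1 − P(no black).
P(none) = C(8,2)/C(20,2) = 28/190.
So P = 1 − 28/190 = 81/95 ≈ 0.8526.

81/95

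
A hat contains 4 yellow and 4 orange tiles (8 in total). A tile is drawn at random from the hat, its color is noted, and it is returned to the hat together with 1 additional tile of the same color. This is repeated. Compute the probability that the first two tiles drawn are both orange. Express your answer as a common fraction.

5/18

After a orange draw the hat holds 5 orange out of 9.
P = (4/8)·(5/9) = 5/18 ≈ 0.2778.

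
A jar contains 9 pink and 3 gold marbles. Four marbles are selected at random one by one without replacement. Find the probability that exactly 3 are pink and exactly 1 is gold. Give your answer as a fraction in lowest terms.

Unordered draws without replacement: count favorable combinations over C(12,4).
Favorable = C(9,3) · C(3,1) = 252; total = C(12,4) = 495.
P = 252/495 = 28/55 ≈ 0.5091.

28/55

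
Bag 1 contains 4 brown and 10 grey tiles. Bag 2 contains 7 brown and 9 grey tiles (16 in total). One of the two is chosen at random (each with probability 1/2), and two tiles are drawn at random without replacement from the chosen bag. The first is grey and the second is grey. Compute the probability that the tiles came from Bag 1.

150/241

P(E | Bag 1) = 45/91; P(E | Bag 2) = 3/10.
P(E) = 1/2·45/91 + 1/2·3/10 = 723/1820.
By Bayes' rule, P(Bag 1 | E) = 45/182 / 723/1820 = 150/241 ≈ 0.6224.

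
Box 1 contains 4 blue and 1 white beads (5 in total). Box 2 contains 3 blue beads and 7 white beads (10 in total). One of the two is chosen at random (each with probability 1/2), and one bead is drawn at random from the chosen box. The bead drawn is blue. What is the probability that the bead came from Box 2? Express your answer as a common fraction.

P(blue | Box 1) = 4/5; P(blue | Box 2) = 3/10.
P(blue) = 1/2·4/5 + 1/2·3/10 = 11/20.
By Bayes' rule, P(Box 2 | blue) = 3/20 / 11/20 = 3/11 ≈ 0.2727.

3/11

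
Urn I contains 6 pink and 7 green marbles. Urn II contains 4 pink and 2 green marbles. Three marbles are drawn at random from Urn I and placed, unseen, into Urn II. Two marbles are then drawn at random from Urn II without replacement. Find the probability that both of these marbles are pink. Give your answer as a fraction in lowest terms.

Condition on how many of the transferred marbles are pink (from Urn I: 6 pink of 13; then Urn II has 9 total).
  0 pink: C(6,0)C(7,3)/C(13,3) = 35/286; then P = C(4,2)/C(9,2) = 1/6
  1 pink: C(6,1)C(7,2)/C(13,3) = 63/143; then P = C(5,2)/C(9,2) = 5/18
  2 pink: C(6,2)C(7,1)/C(13,3) = 105/286; then P = C(6,2)/C(9,2) = 5/12
  3 pink: C(6,3)C(7,0)/C(13,3) = 10/143; then P = C(7,2)/C(9,2) = 7/12
P(both pink) = 35/104 ≈ 0.3365.

35/104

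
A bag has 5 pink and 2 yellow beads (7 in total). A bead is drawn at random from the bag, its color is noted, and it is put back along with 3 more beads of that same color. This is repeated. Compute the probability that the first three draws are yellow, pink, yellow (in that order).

Track the composition after each reinforcement of +3.
P = (2/7) · (5/10) · (5/13) = 5/91 ≈ 0.0549.

5/91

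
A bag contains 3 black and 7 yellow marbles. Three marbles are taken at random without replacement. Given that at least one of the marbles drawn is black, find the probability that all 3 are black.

P(all 3 black) = C(3,3)/C(10,3) = 1/120; P(at least one black) = 1 − C(7,3)/C(10,3) = 17/24.
Since 'all 3 black' ⊆ 'at least one black', P(all 3 | at least one) = 1/120 / 17/24 = 1/85 ≈ 0.0118.

1/85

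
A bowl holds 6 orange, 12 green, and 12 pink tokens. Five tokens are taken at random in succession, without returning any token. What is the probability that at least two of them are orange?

Sum the hypergeometric tail for j = 2,…,5 orange tokens.
Favorable = C(6,2)·C(24,3) + C(6,3)·C(24,2) + C(6,4)·C(24,1) + C(6,5)·C(24,0) = 36246; total = C(30,5) = 142506.
P = 36246/142506 = 863/3393 ≈ 0.2543.

863/3393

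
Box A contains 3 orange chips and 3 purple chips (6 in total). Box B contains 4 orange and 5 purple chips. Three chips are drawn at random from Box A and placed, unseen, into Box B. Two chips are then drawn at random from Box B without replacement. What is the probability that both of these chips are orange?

Condition on how many of the transferred chips are orange (from Box A: 3 orange of 6; then Box B has 12 total).
  0 orange: C(3,0)C(3,3)/C(6,3) = 1/20; then P = C(4,2)/C(12,2) = 1/11
  1 orange: C(3,1)C(3,2)/C(6,3) = 9/20; then P = C(5,2)/C(12,2) = 5/33
  2 orange: C(3,2)C(3,1)/C(6,3) = 9/20; then P = C(6,2)/C(12,2) = 5/22
  3 orange: C(3,3)C(3,0)/C(6,3) = 1/20; then P = C(7,2)/C(12,2) = 7/22
P(both orange) = 21/110 ≈ 0.1909.

21/110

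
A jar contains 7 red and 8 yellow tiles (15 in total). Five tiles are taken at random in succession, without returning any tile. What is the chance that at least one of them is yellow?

Use the complement: P(at least one yellow) = 1 − P(no yellow).
P(none) = C(7,5)/C(15,5) = 21/3003.
So P = 1 − 21/3003 = 142/143 ≈ 0.9930.

142/143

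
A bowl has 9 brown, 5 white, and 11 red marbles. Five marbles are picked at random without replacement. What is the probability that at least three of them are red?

87/230

Sum the hypergeometric tail for j = 3,…,5 red marbles.
Favorable = C(11,3)·C(14,2) + C(11,4)·C(14,1) + C(11,5)·C(14,0) = 20097; total = C(25,5) = 53130.
P = 20097/53130 = 87/230 ≈ 0.3783.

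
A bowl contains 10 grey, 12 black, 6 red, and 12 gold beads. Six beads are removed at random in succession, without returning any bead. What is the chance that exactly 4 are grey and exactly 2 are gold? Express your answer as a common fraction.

Unordered draws without replacement: count favorable combinations over C(40,6).
Favorable = C(10,4) · C(12,0) · C(6,0) · C(12,2) = 13860; total = C(40,6) = 3838380.
P = 13860/3838380 = 33/9139 ≈ 0.0036.

33/9139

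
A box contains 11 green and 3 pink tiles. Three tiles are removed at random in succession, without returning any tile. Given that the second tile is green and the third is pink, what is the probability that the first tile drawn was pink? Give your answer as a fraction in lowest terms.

P(first=pink and the second tile is green and the third is pink) = (3/14)·(11/13)·(2/12) = 11/364.
P(E) = Σ over first color = 55/364 + 11/364 = 33/182.
By Bayes, P(first=pink | E) = 11/364 / 33/182 = 1/6 ≈ 0.1667.

1/6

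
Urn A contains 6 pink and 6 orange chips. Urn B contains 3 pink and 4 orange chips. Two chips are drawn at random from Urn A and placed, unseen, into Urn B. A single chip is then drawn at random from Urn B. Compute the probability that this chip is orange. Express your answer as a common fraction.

Condition on how many of the transferred chips are orange (from Urn A: 6 orange of 12; then Urn B has 9 total).
  0 orange: C(6,0)C(6,2)/C(12,2) = 5/22; then P = 4/9
  1 orange: C(6,1)C(6,1)/C(12,2) = 6/11; then P = 5/9
  2 orange: C(6,2)C(6,0)/C(12,2) = 5/22; then P = 6/9
P(orange from Urn B) = 5/9 ≈ 0.5556.

5/9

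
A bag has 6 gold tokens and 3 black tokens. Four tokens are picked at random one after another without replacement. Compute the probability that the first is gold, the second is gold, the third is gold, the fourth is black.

5/42

Multiply the conditional probability of each draw in order, without replacement, so each draw removes one from its color and from the total.
P = (6/9) · (5/8) · (4/7) · (3/6) = 5/42 ≈ 0.1190.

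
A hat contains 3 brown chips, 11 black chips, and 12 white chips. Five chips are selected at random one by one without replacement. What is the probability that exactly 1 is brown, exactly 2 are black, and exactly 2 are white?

Unordered draws without replacement: count favorable combinations over C(26,5).
Favorable = C(3,1) · C(11,2) · C(12,2) = 10890; total = C(26,5) = 65780.
P = 10890/65780 = 99/598 ≈ 0.1656.

99/598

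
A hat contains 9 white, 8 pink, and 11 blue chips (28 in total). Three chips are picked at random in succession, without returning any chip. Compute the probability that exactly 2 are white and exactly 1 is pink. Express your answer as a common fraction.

8/91

Unordered draws without replacement: count favorable combinations over C(28,3).
Favorable = C(9,2) · C(8,1) · C(11,0) = 288; total = C(28,3) = 3276.
P = 288/3276 = 8/91 ≈ 0.0879.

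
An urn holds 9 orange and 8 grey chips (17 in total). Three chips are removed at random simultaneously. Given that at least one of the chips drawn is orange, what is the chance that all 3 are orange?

P(all 3 orange) = C(9,3)/C(17,3) = 21/170; P(at least one orange) = 1 − C(8,3)/C(17,3) = 78/85.
Since 'all 3 orange' ⊆ 'at least one orange', P(all 3 | at least one) = 21/170 / 78/85 = 7/52 ≈ 0.1346.

7/52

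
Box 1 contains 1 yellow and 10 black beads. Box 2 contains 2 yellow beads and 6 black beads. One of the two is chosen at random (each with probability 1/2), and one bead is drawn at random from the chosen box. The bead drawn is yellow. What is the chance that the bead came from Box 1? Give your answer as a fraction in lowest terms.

P(yellow | Box 1) = 1/11; P(yellow | Box 2) = 1/4.
P(yellow) = 1/2·1/11 + 1/2·1/4 = 15/88.
By Bayes' rule, P(Box 1 | yellow) = 1/22 / 15/88 = 4/15 ≈ 0.2667.

4/15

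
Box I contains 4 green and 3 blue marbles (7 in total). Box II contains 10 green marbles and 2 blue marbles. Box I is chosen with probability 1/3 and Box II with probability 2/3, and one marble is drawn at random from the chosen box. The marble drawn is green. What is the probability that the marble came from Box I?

12/47

P(green | Box I) = 4/7; P(green | Box II) = 5/6.
P(green) = 1/3·4/7 + 2/3·5/6 = 47/63.
By Bayes' rule, P(Box I | green) = 4/21 / 47/63 = 12/47 ≈ 0.2553.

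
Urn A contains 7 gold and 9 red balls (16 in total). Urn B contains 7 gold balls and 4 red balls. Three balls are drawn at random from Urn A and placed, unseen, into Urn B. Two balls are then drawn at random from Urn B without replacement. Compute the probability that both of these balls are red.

3/20

Condition on how many of the transferred balls are red (from Urn A: 9 red of 16; then Urn B has 14 total).
  0 red: C(9,0)C(7,3)/C(16,3) = 1/16; then P = C(4,2)/C(14,2) = 6/91
  1 red: C(9,1)C(7,2)/C(16,3) = 27/80; then P = C(5,2)/C(14,2) = 10/91
  2 red: C(9,2)C(7,1)/C(16,3) = 9/20; then P = C(6,2)/C(14,2) = 15/91
  3 red: C(9,3)C(7,0)/C(16,3) = 3/20; then P = C(7,2)/C(14,2) = 3/13
P(both red) = 3/20 ≈ 0.1500.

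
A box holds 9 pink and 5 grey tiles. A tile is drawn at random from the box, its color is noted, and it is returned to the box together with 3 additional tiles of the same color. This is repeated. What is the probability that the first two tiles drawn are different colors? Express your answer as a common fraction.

45/119

Either pink then grey, or grey then pink; after the first draw the total is 17.
P = (9/14)·(5/17) + (5/14)·(9/17) = 45/119 ≈ 0.3782.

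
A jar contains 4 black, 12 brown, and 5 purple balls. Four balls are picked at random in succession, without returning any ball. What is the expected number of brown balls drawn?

16/7

By linearity of expectation, E[X] = Σ P(draw i is brown); by symmetry each draw (even without replacement) has P(brown) = 12/21.
E[X] = 4 · 12/21 = 16/7 ≈ 2.2857.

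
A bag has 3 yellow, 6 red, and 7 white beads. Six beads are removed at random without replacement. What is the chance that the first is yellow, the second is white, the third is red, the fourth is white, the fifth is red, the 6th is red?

Multiply the conditional probability of each draw in order, without replacement, so each draw removes one from its color and from the total.
P = (3/16) · (7/15) · (6/14) · (6/13) · (5/12) · (4/11) = 3/1144 ≈ 0.0026.

3/1144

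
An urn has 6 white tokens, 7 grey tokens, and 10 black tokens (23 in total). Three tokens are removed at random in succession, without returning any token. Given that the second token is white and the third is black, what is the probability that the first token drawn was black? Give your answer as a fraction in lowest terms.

P(first=black and the second token is white and the third is black) = (10/23)·(6/22)·(9/21) = 90/1771.
P(E) = Σ over first color = 50/1771 + 10/253 + 90/1771 = 30/253.
By Bayes, P(first=black | E) = 90/1771 / 30/253 = 3/7 ≈ 0.4286.

3/7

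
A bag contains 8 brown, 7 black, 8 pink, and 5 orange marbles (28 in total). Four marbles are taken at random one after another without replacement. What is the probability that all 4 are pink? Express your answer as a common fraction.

2/585

Unordered draws without replacement: count favorable combinations over C(28,4).
Favorable = C(8,0) · C(7,0) · C(8,4) · C(5,0) = 70; total = C(28,4) = 20475.
P = 70/20475 = 2/585 ≈ 0.0034.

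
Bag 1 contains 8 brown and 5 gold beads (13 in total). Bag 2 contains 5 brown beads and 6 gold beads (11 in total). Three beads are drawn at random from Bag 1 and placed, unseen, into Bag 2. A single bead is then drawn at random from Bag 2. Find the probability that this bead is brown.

89/182

Condition on how many of the transferred beads are brown (from Bag 1: 8 brown of 13; then Bag 2 has 14 total).
  0 brown: C(8,0)C(5,3)/C(13,3) = 5/143; then P = 5/14
  1 brown: C(8,1)C(5,2)/C(13,3) = 40/143; then P = 6/14
  2 brown: C(8,2)C(5,1)/C(13,3) = 70/143; then P = 7/14
  3 brown: C(8,3)C(5,0)/C(13,3) = 28/143; then P = 8/14
P(brown from Bag 2) = 89/182 ≈ 0.4890.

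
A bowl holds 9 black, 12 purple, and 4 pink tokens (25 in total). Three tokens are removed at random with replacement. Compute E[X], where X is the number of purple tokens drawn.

36/25

By linearity of expectation, E[X] = Σ P(draw i is purple); each independent draw has P(purple) = 12/25.
E[X] = 3 · 12/25 = 36/25 ≈ 1.4400.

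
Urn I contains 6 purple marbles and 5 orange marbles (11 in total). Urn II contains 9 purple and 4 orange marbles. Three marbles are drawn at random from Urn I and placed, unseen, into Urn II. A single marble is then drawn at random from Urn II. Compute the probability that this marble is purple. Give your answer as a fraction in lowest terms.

117/176

Condition on how many of the transferred marbles are purple (from Urn I: 6 purple of 11; then Urn II has 16 total).
  0 purple: C(6,0)C(5,3)/C(11,3) = 2/33; then P = 9/16
  1 purple: C(6,1)C(5,2)/C(11,3) = 4/11; then P = 10/16
  2 purple: C(6,2)C(5,1)/C(11,3) = 5/11; then P = 11/16
  3 purple: C(6,3)C(5,0)/C(11,3) = 4/33; then P = 12/16
P(purple from Urn II) = 117/176 ≈ 0.6648.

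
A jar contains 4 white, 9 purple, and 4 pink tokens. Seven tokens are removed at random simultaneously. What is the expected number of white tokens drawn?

By linearity of expectation, E[X] = Σ P(draw i is white); by symmetry each draw (even without replacement) has P(white) = 4/17.
E[X] = 7 · 4/17 = 28/17 ≈ 1.6471.

28/17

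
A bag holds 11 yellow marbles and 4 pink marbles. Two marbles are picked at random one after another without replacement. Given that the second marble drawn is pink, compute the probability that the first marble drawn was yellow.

P(first=yellow and the second marble drawn is pink) = (11/15)·(4/14) = 22/105.
P(the second marble drawn is pink) = Σ over first color = 22/105 + 2/35 = 4/15.
By Bayes, P(first=yellow | the second marble drawn is pink) = 22/105 / 4/15 = 11/14 ≈ 0.7857.

11/14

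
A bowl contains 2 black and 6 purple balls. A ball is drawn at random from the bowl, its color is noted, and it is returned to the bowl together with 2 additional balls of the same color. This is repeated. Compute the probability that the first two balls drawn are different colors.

Either purple then black, or black then purple; after the first draw the total is 10.
P = (6/8)·(2/10) + (2/8)·(6/10) = 3/10 ≈ 0.3000.

3/10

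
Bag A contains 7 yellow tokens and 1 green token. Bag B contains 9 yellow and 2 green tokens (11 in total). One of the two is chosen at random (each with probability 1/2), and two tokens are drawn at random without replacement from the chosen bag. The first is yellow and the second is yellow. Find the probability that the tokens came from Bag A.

55/103

P(E | Bag A) = 3/4; P(E | Bag B) = 36/55.
P(E) = 1/2·3/4 + 1/2·36/55 = 309/440.
By Bayes' rule, P(Bag A | E) = 3/8 / 309/440 = 55/103 ≈ 0.5340.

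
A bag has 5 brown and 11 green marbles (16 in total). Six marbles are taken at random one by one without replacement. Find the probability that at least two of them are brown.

17/26

Sum the hypergeometric tail for j = 2,…,5 brown marbles.
Favorable = C(5,2)·C(11,4) + C(5,3)·C(11,3) + C(5,4)·C(11,2) + C(5,5)·C(11,1) = 5236; total = C(16,6) = 8008.
P = 5236/8008 = 17/26 ≈ 0.6538.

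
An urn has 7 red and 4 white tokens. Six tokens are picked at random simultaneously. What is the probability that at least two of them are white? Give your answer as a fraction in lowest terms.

Sum the hypergeometric tail for j = 2,…,4 white tokens.
Favorable = C(4,2)·C(7,4) + C(4,3)·C(7,3) + C(4,4)·C(7,2) = 371; total = C(11,6) = 462.
P = 371/462 = 53/66 ≈ 0.8030.

53/66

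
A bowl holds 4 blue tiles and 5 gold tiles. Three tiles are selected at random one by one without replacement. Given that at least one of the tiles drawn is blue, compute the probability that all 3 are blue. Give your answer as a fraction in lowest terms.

P(all 3 blue) = C(4,3)/C(9,3) = 1/21; P(at least one blue) = 1 − C(5,3)/C(9,3) = 37/42.
Since 'all 3 blue' ⊆ 'at least one blue', P(all 3 | at least one) = 1/21 / 37/42 = 2/37 ≈ 0.0541.

2/37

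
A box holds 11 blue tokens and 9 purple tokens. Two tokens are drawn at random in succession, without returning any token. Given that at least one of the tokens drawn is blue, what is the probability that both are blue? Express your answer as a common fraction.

P(both blue) = C(11,2)/C(20,2) = 11/38; P(at least one blue) = 1 − C(9,2)/C(20,2) = 77/95.
Since 'both blue' ⊆ 'at least one blue', P(both | at least one) = 11/38 / 77/95 = 5/14 ≈ 0.3571.

5/14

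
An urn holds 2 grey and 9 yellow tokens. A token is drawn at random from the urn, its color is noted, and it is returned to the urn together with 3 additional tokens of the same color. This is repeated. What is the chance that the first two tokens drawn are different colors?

18/77

Either yellow then grey, or grey then yellow; after the first draw the total is 14.
P = (9/11)·(2/14) + (2/11)·(9/14) = 18/77 ≈ 0.2338.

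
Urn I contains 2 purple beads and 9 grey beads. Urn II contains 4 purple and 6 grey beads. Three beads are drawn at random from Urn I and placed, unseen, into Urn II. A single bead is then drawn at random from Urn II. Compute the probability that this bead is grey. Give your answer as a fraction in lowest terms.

93/143

Condition on how many of the transferred beads are grey (from Urn I: 9 grey of 11; then Urn II has 13 total).
  1 grey: C(9,1)C(2,2)/C(11,3) = 3/55; then P = 7/13
  2 grey: C(9,2)C(2,1)/C(11,3) = 24/55; then P = 8/13
  3 grey: C(9,3)C(2,0)/C(11,3) = 28/55; then P = 9/13
P(grey from Urn II) = 93/143 ≈ 0.6503.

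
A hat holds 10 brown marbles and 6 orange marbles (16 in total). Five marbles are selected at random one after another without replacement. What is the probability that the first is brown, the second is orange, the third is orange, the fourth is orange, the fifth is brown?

Multiply the conditional probability of each draw in order, without replacement, so each draw removes one from its color and from the total.
P = (10/16) · (6/15) · (5/14) · (4/13) · (9/12) = 15/728 ≈ 0.0206.

15/728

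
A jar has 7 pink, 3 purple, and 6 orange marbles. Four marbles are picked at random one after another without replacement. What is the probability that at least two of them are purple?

Sum the hypergeometric tail for j = 2,…,3 purple marbles.
Favorable = C(3,2)·C(13,2) + C(3,3)·C(13,1) = 247; total = C(16,4) = 1820.
P = 247/1820 = 19/140 ≈ 0.1357.

19/140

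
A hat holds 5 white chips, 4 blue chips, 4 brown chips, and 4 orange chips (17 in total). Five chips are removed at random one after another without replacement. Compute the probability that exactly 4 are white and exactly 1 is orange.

5/1547

Unordered draws without replacement: count favorable combinations over C(17,5).
Favorable = C(5,4) · C(4,0) · C(4,0) · C(4,1) = 20; total = C(17,5) = 6188.
P = 20/6188 = 5/1547 ≈ 0.0032.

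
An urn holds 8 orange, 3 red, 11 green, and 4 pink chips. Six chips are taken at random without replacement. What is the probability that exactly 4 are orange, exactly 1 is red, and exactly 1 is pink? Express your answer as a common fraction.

Unordered draws without replacement: count favorable combinations over C(26,6).
Favorable = C(8,4) · C(3,1) · C(11,0) · C(4,1) = 840; total = C(26,6) = 230230.
P = 840/230230 = 12/3289 ≈ 0.0036.

12/3289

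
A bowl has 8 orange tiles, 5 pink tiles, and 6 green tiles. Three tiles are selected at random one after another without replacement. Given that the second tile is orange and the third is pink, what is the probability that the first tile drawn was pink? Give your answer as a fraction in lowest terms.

P(first=pink and the second tile is orange and the third is pink) = (5/19)·(8/18)·(4/17) = 80/2907.
P(E) = Σ over first color = 140/2907 + 80/2907 + 40/969 = 20/171.
By Bayes, P(first=pink | E) = 80/2907 / 20/171 = 4/17 ≈ 0.2353.

4/17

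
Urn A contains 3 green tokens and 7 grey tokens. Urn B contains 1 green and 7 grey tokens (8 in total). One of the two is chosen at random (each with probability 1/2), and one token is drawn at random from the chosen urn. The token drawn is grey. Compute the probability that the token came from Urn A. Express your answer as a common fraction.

P(grey | Urn A) = 7/10; P(grey | Urn B) = 7/8.
P(grey) = 1/2·7/10 + 1/2·7/8 = 63/80.
By Bayes' rule, P(Urn A | grey) = 7/20 / 63/80 = 4/9 ≈ 0.4444.

4/9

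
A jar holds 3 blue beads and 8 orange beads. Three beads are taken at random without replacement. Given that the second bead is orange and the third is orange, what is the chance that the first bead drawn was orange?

2/3

P(first=orange and the second bead is orange and the third is orange) = (8/11)·(7/10)·(6/9) = 56/165.
P(E) = Σ over first color = 28/165 + 56/165 = 28/55.
By Bayes, P(first=orange | E) = 56/165 / 28/55 = 2/3 ≈ 0.6667.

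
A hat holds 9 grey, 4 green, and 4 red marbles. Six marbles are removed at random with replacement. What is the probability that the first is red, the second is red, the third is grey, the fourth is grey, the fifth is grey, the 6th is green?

Multiply the conditional probability of each draw in order, with replacement (the composition resets each draw).
P = (4/17) · (4/17) · (9/17) · (9/17) · (9/17) · (4/17) = 46656/24137569 ≈ 0.0019.

46656/24137569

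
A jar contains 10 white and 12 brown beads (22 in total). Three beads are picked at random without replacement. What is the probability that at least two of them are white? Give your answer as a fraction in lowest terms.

3/7

Sum the hypergeometric tail for j = 2,…,3 white beads.
Favorable = C(10,2)·C(12,1) + C(10,3)·C(12,0) = 660; total = C(22,3) = 1540.
P = 660/1540 = 3/7 ≈ 0.4286.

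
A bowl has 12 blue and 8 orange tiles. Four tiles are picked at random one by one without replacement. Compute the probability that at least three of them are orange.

Sum the hypergeometric tail for j = 3,…,4 orange tiles.
Favorable = C(8,3)·C(12,1) + C(8,4)·C(12,0) = 742; total = C(20,4) = 4845.
P = 742/4845 = 742/4845 ≈ 0.1531.

742/4845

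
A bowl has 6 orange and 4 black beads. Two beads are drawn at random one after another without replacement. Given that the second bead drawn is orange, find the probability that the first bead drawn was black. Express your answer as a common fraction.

4/9

P(first=black and the second bead drawn is orange) = (4/10)·(6/9) = 4/15.
P(the second bead drawn is orange) = Σ over first color = 1/3 + 4/15 = 3/5.
By Bayes, P(first=black | the second bead drawn is orange) = 4/15 / 3/5 = 4/9 ≈ 0.4444.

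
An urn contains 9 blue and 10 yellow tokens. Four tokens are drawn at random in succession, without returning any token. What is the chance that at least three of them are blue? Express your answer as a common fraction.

161/646

Sum the hypergeometric tail for j = 3,…,4 blue tokens.
Favorable = C(9,3)·C(10,1) + C(9,4)·C(10,0) = 966; total = C(19,4) = 3876.
P = 966/3876 = 161/646 ≈ 0.2492.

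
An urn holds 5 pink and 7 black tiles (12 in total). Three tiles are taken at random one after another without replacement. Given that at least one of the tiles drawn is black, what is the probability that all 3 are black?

P(all 3 black) = C(7,3)/C(12,3) = 7/44; P(at least one black) = 1 − C(5,3)/C(12,3) = 21/22.
Since 'all 3 black' ⊆ 'at least one black', P(all 3 | at least one) = 7/44 / 21/22 = 1/6 ≈ 0.1667.

1/6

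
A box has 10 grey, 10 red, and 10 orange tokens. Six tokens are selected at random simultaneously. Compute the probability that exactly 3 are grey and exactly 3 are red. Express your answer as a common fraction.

Unordered draws without replacement: count favorable combinations over C(30,6).
Favorable = C(10,3) · C(10,3) · C(10,0) = 14400; total = C(30,6) = 593775.
P = 14400/593775 = 64/2639 ≈ 0.0243.

64/2639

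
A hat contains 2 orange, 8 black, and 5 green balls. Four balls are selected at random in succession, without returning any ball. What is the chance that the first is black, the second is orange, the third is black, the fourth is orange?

2/585

Multiply the conditional probability of each draw in order, without replacement, so each draw removes one from its color and from the total.
P = (8/15) · (2/14) · (7/13) · (1/12) = 2/585 ≈ 0.0034.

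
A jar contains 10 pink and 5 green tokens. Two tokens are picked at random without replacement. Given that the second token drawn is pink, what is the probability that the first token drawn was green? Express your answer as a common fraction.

5/14

P(first=green and the second token drawn is pink) = (5/15)·(10/14) = 5/21.
P(the second token drawn is pink) = Σ over first color = 3/7 + 5/21 = 2/3.
By Bayes, P(first=green | the second token drawn is pink) = 5/21 / 2/3 = 5/14 ≈ 0.3571.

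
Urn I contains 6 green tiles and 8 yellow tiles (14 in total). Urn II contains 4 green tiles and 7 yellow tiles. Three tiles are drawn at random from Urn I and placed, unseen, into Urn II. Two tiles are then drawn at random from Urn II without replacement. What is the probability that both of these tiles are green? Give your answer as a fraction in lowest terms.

1059/8281

Condition on how many of the transferred tiles are green (from Urn I: 6 green of 14; then Urn II has 14 total).
  0 green: C(6,0)C(8,3)/C(14,3) = 2/13; then P = C(4,2)/C(14,2) = 6/91
  1 green: C(6,1)C(8,2)/C(14,3) = 6/13; then P = C(5,2)/C(14,2) = 10/91
  2 green: C(6,2)C(8,1)/C(14,3) = 30/91; then P = C(6,2)/C(14,2) = 15/91
  3 green: C(6,3)C(8,0)/C(14,3) = 5/91; then P = C(7,2)/C(14,2) = 3/13
P(both green) = 1059/8281 ≈ 0.1279.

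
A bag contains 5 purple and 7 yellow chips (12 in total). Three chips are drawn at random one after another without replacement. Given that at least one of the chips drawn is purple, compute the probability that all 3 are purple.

P(all 3 purple) = C(5,3)/C(12,3) = 1/22; P(at least one purple) = 1 − C(7,3)/C(12,3) = 37/44.
Since 'all 3 purple' ⊆ 'at least one purple', P(all 3 | at least one) = 1/22 / 37/44 = 2/37 ≈ 0.0541.

2/37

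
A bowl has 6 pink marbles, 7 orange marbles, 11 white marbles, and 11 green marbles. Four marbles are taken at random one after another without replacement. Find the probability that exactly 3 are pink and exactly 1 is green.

Unordered draws without replacement: count favorable combinations over C(35,4).
Favorable = C(6,3) · C(7,0) · C(11,0) · C(11,1) = 220; total = C(35,4) = 52360.
P = 220/52360 = 1/238 ≈ 0.0042.

1/238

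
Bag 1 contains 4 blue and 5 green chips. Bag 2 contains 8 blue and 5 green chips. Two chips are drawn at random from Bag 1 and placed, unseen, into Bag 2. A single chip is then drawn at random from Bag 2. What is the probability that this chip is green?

Condition on how many of the transferred chips are green (from Bag 1: 5 green of 9; then Bag 2 has 15 total).
  0 green: C(5,0)C(4,2)/C(9,2) = 1/6; then P = 5/15
  1 green: C(5,1)C(4,1)/C(9,2) = 5/9; then P = 6/15
  2 green: C(5,2)C(4,0)/C(9,2) = 5/18; then P = 7/15
P(green from Bag 2) = 11/27 ≈ 0.4074.

11/27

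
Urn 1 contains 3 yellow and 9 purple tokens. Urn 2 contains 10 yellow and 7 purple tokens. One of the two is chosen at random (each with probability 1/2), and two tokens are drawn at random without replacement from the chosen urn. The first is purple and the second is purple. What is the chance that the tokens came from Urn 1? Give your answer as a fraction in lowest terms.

272/349

P(E | Urn 1) = 6/11; P(E | Urn 2) = 21/136.
P(E) = 1/2·6/11 + 1/2·21/136 = 1047/2992.
By Bayes' rule, P(Urn 1 | E) = 3/11 / 1047/2992 = 272/349 ≈ 0.7794.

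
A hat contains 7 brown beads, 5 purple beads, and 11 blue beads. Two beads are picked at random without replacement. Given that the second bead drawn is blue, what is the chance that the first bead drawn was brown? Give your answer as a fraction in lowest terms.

7/22

P(first=brown and the second bead drawn is blue) = (7/23)·(11/22) = 7/46.
P(the second bead drawn is blue) = Σ over first color = 7/46 + 5/46 + 5/23 = 11/23.
By Bayes, P(first=brown | the second bead drawn is blue) = 7/46 / 11/23 = 7/22 ≈ 0.3182.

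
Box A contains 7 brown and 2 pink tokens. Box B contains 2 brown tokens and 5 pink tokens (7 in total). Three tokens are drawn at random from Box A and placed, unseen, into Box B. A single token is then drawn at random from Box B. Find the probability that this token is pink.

17/30

Condition on how many of the transferred tokens are pink (from Box A: 2 pink of 9; then Box B has 10 total).
  0 pink: C(2,0)C(7,3)/C(9,3) = 5/12; then P = 5/10
  1 pink: C(2,1)C(7,2)/C(9,3) = 1/2; then P = 6/10
  2 pink: C(2,2)C(7,1)/C(9,3) = 1/12; then P = 7/10
P(pink from Box B) = 17/30 ≈ 0.5667.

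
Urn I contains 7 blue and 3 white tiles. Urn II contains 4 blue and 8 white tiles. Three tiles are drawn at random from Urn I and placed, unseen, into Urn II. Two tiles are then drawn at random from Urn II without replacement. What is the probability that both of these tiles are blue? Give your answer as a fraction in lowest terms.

79/525

Condition on how many of the transferred tiles are blue (from Urn I: 7 blue of 10; then Urn II has 15 total).
  0 blue: C(7,0)C(3,3)/C(10,3) = 1/120; then P = C(4,2)/C(15,2) = 2/35
  1 blue: C(7,1)C(3,2)/C(10,3) = 7/40; then P = C(5,2)/C(15,2) = 2/21
  2 blue: C(7,2)C(3,1)/C(10,3) = 21/40; then P = C(6,2)/C(15,2) = 1/7
  3 blue: C(7,3)C(3,0)/C(10,3) = 7/24; then P = C(7,2)/C(15,2) = 1/5
P(both blue) = 79/525 ≈ 0.1505.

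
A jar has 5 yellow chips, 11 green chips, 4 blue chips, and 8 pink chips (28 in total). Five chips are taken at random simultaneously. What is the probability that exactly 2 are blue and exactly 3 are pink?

2/585

Unordered draws without replacement: count favorable combinations over C(28,5).
Favorable = C(5,0) · C(11,0) · C(4,2) · C(8,3) = 336; total = C(28,5) = 98280.
P = 336/98280 = 2/585 ≈ 0.0034.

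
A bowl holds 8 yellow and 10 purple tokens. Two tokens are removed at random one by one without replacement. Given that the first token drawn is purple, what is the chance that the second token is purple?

After removing 1 purple, the bowl has 9 purple out of 17 remaining.
P(second is purple | given) = 9/17 ≈ 0.5294.

9/17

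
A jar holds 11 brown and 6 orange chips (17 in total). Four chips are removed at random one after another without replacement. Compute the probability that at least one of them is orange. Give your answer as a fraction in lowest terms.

Use the complement: P(at least one orange) = 1 − P(no orange).
P(none) = C(11,4)/C(17,4) = 330/2380.
So P = 1 − 330/2380 = 205/238 ≈ 0.8613.

205/238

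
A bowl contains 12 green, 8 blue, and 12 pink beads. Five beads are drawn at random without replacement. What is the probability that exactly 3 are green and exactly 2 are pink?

Unordered draws without replacement: count favorable combinations over C(32,5).
Favorable = C(12,3) · C(8,0) · C(12,2) = 14520; total = C(32,5) = 201376.
P = 14520/201376 = 1815/25172 ≈ 0.0721.

1815/25172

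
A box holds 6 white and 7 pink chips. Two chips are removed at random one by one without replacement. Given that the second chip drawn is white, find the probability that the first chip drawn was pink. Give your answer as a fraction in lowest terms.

7/12

P(first=pink and the second chip drawn is white) = (7/13)·(6/12) = 7/26.
P(the second chip drawn is white) = Σ over first color = 5/26 + 7/26 = 6/13.
By Bayes, P(first=pink | the second chip drawn is white) = 7/26 / 6/13 = 7/12 ≈ 0.5833.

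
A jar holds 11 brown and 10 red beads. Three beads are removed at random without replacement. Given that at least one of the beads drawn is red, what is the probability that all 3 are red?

24/233

P(all 3 red) = C(10,3)/C(21,3) = 12/133; P(at least one red) = 1 − C(11,3)/C(21,3) = 233/266.
Since 'all 3 red' ⊆ 'at least one red', P(all 3 | at least one) = 12/133 / 233/266 = 24/233 ≈ 0.1030.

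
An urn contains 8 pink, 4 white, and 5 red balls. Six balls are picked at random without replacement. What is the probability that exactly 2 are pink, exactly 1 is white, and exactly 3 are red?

Unordered draws without replacement: count favorable combinations over C(17,6).
Favorable = C(8,2) · C(4,1) · C(5,3) = 1120; total = C(17,6) = 12376.
P = 1120/12376 = 20/221 ≈ 0.0905.

20/221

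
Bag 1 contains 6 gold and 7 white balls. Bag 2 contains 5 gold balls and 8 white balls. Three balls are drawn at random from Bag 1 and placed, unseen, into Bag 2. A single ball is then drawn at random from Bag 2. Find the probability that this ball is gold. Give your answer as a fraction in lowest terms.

83/208

Condition on how many of the transferred balls are gold (from Bag 1: 6 gold of 13; then Bag 2 has 16 total).
  0 gold: C(6,0)C(7,3)/C(13,3) = 35/286; then P = 5/16
  1 gold: C(6,1)C(7,2)/C(13,3) = 63/143; then P = 6/16
  2 gold: C(6,2)C(7,1)/C(13,3) = 105/286; then P = 7/16
  3 gold: C(6,3)C(7,0)/C(13,3) = 10/143; then P = 8/16
P(gold from Bag 2) = 83/208 ≈ 0.3990.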